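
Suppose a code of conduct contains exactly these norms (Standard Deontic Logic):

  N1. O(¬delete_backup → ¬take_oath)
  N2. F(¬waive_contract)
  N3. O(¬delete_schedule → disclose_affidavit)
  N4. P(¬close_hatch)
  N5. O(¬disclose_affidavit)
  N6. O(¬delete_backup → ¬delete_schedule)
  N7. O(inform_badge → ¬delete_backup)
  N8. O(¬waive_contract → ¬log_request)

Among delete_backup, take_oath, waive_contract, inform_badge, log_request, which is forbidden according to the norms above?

inform_badge

Premise 5 gives O(¬disclose_affidavit).
Premise 3, O(¬delete_schedule → disclose_affidavit), contraposes to O(¬disclose_affidavit → delete_schedule); with O(¬disclose_affidavit) we get O(delete_schedule).
The contrapositive of premise 6 (O(¬delete_backup → ¬delete_schedule)) is O(delete_schedule → delete_backup), and O(delete_schedule) is already established, so O(delete_backup).
Premise 7, O(inform_badge → ¬delete_backup), contraposes to O(delete_backup → ¬inform_badge); with O(delete_backup) we get O(¬inform_badge).
So O(¬inform_badge) holds, i.e. inform_badge is forbidden. None of the other listed options is forbidden under the premises.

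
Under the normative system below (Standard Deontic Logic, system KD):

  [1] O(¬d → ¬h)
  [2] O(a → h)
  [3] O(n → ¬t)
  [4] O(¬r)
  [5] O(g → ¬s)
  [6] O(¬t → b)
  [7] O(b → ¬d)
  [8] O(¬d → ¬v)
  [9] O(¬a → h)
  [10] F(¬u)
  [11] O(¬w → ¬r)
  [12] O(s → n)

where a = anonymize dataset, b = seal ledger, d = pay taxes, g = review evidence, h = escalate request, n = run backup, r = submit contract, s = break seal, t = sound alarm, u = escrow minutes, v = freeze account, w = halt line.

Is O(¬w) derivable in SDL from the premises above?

Premise 11 is O(¬w → ¬r); even if O(¬r) held, inferring O(¬w) would be affirming the consequent — invalid.
No other premise forces O(¬w). An ideal world satisfying every premise can still have ¬w false, so O(¬w) is not derivable.

No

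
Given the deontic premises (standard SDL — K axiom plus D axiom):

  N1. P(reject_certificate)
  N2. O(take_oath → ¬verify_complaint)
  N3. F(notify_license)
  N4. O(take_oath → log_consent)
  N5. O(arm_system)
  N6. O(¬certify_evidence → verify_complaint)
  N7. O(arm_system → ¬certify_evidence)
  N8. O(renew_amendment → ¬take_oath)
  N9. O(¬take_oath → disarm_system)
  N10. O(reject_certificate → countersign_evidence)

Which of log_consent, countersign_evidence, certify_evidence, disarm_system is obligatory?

Premise 5 gives O(arm_system).
Applying K to premise 7 (O(arm_system → ¬certify_evidence)) and O(arm_system) yields O(¬certify_evidence).
Applying K to premise 6 (O(¬certify_evidence → verify_complaint)) and O(¬certify_evidence) yields O(verify_complaint).
The contrapositive of premise 2 (O(take_oath → ¬verify_complaint)) is O(verify_complaint → ¬take_oath), and O(verify_complaint) is already established, so O(¬take_oath).
Applying K to premise 9 (O(¬take_oath → disarm_system)) and O(¬take_oath) yields O(disarm_system).
So O(disarm_system) holds — disarm_system is obligatory. None of the other listed options is made obligatory by any chain of premises.

disarm_system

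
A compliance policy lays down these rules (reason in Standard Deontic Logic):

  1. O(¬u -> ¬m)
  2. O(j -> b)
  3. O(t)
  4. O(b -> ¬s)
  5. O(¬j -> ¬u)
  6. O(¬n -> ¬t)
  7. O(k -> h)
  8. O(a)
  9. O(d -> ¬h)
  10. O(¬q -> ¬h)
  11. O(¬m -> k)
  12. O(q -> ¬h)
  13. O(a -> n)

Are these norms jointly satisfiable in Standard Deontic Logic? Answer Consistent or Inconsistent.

Premise 6 is O(¬n -> ¬t), but O(¬n) is not derivable from the premises, so it does not yield O(¬t).
So O(¬t) is not derivable, and the apparent clash with O(t) does not arise.
A world satisfying every obligation exists (e.g. a=true, b=true, d=false, h=false, j=true, k=false, m=true, n=true, q=false, s=false, t=true, u=true); no atom is both obligatory and forbidden, so the set is consistent.

Consistent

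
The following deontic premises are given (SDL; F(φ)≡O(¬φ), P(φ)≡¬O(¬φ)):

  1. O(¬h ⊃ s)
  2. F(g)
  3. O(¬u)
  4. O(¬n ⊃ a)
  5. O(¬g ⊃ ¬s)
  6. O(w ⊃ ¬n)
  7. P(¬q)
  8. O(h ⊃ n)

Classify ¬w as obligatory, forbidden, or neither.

Obligatory

Premise 2, F(g), is equivalent to O(¬g).
Applying K to premise 5 (O(¬g ⊃ ¬s)) and O(¬g) yields O(¬s).
Premise 1 is O(¬h ⊃ s); contrapositively O(¬s ⊃ h). Since O(¬s) holds, K gives O(h).
From O(h) and premise 8, O(h ⊃ n), we obtain O(n).
Premise 6 is O(w ⊃ ¬n); contrapositively O(n ⊃ ¬w). Since O(n) holds, K gives O(¬w).
Premises 3, 4, 7 do not contribute to this derivation.
Hence ¬w is obligatory.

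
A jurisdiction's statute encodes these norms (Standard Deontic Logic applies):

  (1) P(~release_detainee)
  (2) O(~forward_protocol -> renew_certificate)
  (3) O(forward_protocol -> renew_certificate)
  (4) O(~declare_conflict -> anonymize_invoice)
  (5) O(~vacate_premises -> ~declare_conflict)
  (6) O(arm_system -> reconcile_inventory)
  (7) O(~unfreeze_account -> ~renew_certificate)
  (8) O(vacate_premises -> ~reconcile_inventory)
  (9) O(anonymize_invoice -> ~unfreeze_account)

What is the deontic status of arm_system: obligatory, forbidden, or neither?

Premises 2 and 3 are O(~forward_protocol -> renew_certificate) and O(forward_protocol -> renew_certificate); every ideal world satisfies ~forward_protocol or forward_protocol, so in either case renew_certificate holds — hence O(renew_certificate).
Premise 7, O(~unfreeze_account -> ~renew_certificate), contraposes to O(renew_certificate -> unfreeze_account); with O(renew_certificate) we get O(unfreeze_account).
The contrapositive of premise 9 (O(anonymize_invoice -> ~unfreeze_account)) is O(unfreeze_account -> ~anonymize_invoice), and O(unfreeze_account) is already established, so O(~anonymize_invoice).
The contrapositive of premise 4 (O(~declare_conflict -> anonymize_invoice)) is O(~anonymize_invoice -> declare_conflict), and O(~anonymize_invoice) is already established, so O(declare_conflict).
Premise 5 is O(~vacate_premises -> ~declare_conflict); contrapositively O(declare_conflict -> vacate_premises). Since O(declare_conflict) holds, K gives O(vacate_premises).
With premise 8, O(vacate_premises -> ~reconcile_inventory), the K-axiom yields O(~reconcile_inventory).
The contrapositive of premise 6 (O(arm_system -> reconcile_inventory)) is O(~reconcile_inventory -> ~arm_system), and O(~reconcile_inventory) is already established, so O(~arm_system).
Premise 1 does not contribute to this derivation.
Thus O(~arm_system), which is F(arm_system): arm_system is forbidden.

Forbidden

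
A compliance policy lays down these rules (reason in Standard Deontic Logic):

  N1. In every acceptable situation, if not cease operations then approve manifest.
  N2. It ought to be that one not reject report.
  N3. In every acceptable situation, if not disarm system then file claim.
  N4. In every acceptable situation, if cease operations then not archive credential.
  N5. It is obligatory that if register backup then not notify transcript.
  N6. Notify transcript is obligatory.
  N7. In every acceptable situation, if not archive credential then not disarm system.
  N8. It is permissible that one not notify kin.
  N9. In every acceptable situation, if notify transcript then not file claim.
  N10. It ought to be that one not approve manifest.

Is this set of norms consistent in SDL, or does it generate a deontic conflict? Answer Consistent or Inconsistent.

Inconsistent

From premise 10 we have O(¬approve_manifest).
The contrapositive of premise 1 (O(¬cease_operations → approve_manifest)) is O(¬approve_manifest → cease_operations), and O(¬approve_manifest) is already established, so O(cease_operations).
Applying K to premise 4 (O(cease_operations → ¬archive_credential)) and O(cease_operations) yields O(¬archive_credential).
From O(¬archive_credential) and premise 7, O(¬archive_credential → ¬disarm_system), we obtain O(¬disarm_system).
Applying K to premise 3 (O(¬disarm_system → file_claim)) and O(¬disarm_system) yields O(file_claim).
Premise 9, O(notify_transcript → ¬file_claim), contraposes to O(file_claim → ¬notify_transcript); with O(file_claim) we get O(¬notify_transcript).
However, premise 6 gives O(notify_transcript).
We now have both O(¬notify_transcript) and O(notify_transcript) — notify_transcript is simultaneously obligatory and forbidden, violating the D-axiom.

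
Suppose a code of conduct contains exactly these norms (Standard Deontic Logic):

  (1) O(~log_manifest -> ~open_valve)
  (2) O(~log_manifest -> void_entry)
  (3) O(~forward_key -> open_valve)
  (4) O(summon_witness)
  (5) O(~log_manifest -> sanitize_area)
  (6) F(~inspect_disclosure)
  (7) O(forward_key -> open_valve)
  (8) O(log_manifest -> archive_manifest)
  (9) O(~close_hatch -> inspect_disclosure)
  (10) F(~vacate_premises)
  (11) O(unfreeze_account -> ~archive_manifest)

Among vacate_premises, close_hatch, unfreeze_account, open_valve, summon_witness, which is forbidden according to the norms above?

unfreeze_account

Premises 7 and 3 cover both cases: O(forward_key -> open_valve) and O(~forward_key -> open_valve). Since forward_key ∨ ~forward_key is a tautology, O(open_valve) follows.
Premise 1, O(~log_manifest -> ~open_valve), contraposes to O(open_valve -> log_manifest); with O(open_valve) we get O(log_manifest).
With premise 8, O(log_manifest -> archive_manifest), the K-axiom yields O(archive_manifest).
Premise 11 is O(unfreeze_account -> ~archive_manifest); contrapositively O(archive_manifest -> ~unfreeze_account). Since O(archive_manifest) holds, K gives O(~unfreeze_account).
So O(~unfreeze_account) holds, i.e. unfreeze_account is forbidden. None of the other listed options is forbidden under the premises.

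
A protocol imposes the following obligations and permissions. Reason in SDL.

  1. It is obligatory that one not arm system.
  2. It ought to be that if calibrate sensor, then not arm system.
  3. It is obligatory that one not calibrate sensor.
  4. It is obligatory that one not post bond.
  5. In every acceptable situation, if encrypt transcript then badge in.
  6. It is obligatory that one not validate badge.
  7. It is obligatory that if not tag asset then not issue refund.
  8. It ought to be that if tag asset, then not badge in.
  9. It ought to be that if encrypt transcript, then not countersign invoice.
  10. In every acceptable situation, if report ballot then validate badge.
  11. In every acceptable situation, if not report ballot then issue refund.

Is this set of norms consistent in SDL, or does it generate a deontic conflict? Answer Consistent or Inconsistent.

Consistent

Premise 2 is O(calibrate_sensor → ¬arm_system); even if O(¬arm_system) held, inferring O(calibrate_sensor) would be affirming the consequent — invalid.
So O(calibrate_sensor) is not derivable, and the apparent clash with O(¬calibrate_sensor) does not arise.
A world satisfying every obligation exists (e.g. arm_system=false, badge_in=false, calibrate_sensor=false, countersign_invoice=false, encrypt_transcript=false, issue_refund=true, post_bond=false, report_ballot=false, tag_asset=true, validate_badge=false); no atom is both obligatory and forbidden, so the set is consistent.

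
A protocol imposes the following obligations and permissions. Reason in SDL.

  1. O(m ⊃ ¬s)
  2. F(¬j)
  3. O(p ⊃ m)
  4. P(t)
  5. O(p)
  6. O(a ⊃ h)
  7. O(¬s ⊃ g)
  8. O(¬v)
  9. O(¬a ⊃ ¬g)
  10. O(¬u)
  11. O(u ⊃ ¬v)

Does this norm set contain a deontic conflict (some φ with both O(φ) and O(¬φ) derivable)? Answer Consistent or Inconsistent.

Consistent

Premise 11 is O(u ⊃ ¬v); even if O(¬v) held, inferring O(u) would be affirming the consequent — invalid.
So O(u) is not derivable, and the apparent clash with O(¬u) does not arise.
A world satisfying every obligation exists (e.g. a=true, g=true, h=true, j=true, m=true, p=true, s=false, t=false, u=false, v=false); no atom is both obligatory and forbidden, so the set is consistent.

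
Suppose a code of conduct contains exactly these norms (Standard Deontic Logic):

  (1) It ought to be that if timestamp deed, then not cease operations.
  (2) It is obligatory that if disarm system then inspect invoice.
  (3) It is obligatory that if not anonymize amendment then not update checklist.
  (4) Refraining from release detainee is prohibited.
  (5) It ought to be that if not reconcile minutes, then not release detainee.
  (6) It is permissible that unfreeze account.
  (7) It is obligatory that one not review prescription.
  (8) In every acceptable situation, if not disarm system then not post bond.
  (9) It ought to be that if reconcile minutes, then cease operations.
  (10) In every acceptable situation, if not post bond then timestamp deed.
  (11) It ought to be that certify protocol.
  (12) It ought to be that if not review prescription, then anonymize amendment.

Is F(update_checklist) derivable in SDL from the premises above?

No

Premise 3 is O(¬anonymize_amendment → ¬update_checklist), but O(¬anonymize_amendment) is not derivable from the premises, so it does not yield O(¬update_checklist).
No other premise forces O(¬update_checklist). An ideal world satisfying every premise can still have update_checklist true, so F(update_checklist) is not derivable.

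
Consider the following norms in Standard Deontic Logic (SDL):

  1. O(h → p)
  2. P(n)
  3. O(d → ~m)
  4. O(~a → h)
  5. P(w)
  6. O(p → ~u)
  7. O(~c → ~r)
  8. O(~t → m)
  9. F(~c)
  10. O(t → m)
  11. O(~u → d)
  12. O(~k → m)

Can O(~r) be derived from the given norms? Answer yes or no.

No

Premise 7 is O(~c → ~r), but O(~c) is not derivable from the premises, so it does not yield O(~r).
No other premise forces O(~r). An ideal world satisfying every premise can still have ~r false, so O(~r) is not derivable.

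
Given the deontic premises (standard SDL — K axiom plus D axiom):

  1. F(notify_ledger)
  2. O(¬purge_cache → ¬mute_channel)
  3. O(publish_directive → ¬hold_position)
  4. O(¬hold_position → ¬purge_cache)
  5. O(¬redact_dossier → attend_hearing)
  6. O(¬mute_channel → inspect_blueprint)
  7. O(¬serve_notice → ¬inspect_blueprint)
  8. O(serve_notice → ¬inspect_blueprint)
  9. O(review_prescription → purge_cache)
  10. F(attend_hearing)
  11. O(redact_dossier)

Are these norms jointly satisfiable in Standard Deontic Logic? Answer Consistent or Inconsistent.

Consistent

Premise 5 is O(¬redact_dossier → attend_hearing), but O(¬redact_dossier) is not derivable from the premises, so it does not yield O(attend_hearing).
So O(attend_hearing) is not derivable, and the apparent clash with O(¬attend_hearing) does not arise.
A world satisfying every obligation exists (e.g. attend_hearing=false, hold_position=true, inspect_blueprint=false, mute_channel=true, notify_ledger=false, publish_directive=false, purge_cache=true, redact_dossier=true, review_prescription=false, serve_notice=false); no atom is both obligatory and forbidden, so the set is consistent.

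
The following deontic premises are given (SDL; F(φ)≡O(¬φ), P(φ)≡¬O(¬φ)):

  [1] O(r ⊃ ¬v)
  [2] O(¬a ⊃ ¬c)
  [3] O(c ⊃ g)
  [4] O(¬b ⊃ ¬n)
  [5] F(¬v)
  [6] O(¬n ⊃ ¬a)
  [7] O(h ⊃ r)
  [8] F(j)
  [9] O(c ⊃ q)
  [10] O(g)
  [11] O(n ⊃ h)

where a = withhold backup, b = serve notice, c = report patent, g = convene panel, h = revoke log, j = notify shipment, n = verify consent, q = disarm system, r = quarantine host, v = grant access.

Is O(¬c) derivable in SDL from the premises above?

Yes

Premise 5 is F(¬v), i.e. O(v).
Premise 1, O(r ⊃ ¬v), contraposes to O(v ⊃ ¬r); with O(v) we get O(¬r).
Premise 7, O(h ⊃ r), contraposes to O(¬r ⊃ ¬h); with O(¬r) we get O(¬h).
The contrapositive of premise 11 (O(n ⊃ h)) is O(¬h ⊃ ¬n), and O(¬h) is already established, so O(¬n).
Premise 6 is O(¬n ⊃ ¬a); since O(¬n), deontic closure gives O(¬a).
With premise 2, O(¬a ⊃ ¬c), the K-axiom yields O(¬c).
Premises 3, 4, 8, 9, 10 do not contribute to this derivation.
So O(¬c) follows.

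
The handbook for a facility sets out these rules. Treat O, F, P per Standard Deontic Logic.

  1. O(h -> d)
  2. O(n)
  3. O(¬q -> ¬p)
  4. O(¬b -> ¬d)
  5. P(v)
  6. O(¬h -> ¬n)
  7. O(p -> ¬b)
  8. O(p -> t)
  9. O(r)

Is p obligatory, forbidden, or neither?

Premise 2 states O(n) outright.
Premise 6, O(¬h -> ¬n), contraposes to O(n -> h); with O(n) we get O(h).
Applying K to premise 1 (O(h -> d)) and O(h) yields O(d).
The contrapositive of premise 4 (O(¬b -> ¬d)) is O(d -> b), and O(d) is already established, so O(b).
Premise 7 is O(p -> ¬b); contrapositively O(b -> ¬p). Since O(b) holds, K gives O(¬p).
Premises 3, 5, 8, 9 do not contribute to this derivation.
Thus O(¬p), which is F(p): p is forbidden.

Forbidden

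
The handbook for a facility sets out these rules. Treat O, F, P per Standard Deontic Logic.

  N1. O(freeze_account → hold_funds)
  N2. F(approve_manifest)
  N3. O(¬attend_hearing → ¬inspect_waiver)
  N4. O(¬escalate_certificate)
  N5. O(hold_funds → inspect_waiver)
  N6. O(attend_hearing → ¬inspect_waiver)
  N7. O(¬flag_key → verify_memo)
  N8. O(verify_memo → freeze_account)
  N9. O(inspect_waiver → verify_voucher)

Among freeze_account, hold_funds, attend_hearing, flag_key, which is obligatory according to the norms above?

flag_key

Premises 6 and 3 are O(attend_hearing → ¬inspect_waiver) and O(¬attend_hearing → ¬inspect_waiver); every ideal world satisfies attend_hearing or ¬attend_hearing, so in either case ¬inspect_waiver holds — hence O(¬inspect_waiver).
Premise 5 is O(hold_funds → inspect_waiver); contrapositively O(¬inspect_waiver → ¬hold_funds). Since O(¬inspect_waiver) holds, K gives O(¬hold_funds).
The contrapositive of premise 1 (O(freeze_account → hold_funds)) is O(¬hold_funds → ¬freeze_account), and O(¬hold_funds) is already established, so O(¬freeze_account).
Premise 8 is O(verify_memo → freeze_account); contrapositively O(¬freeze_account → ¬verify_memo). Since O(¬freeze_account) holds, K gives O(¬verify_memo).
The contrapositive of premise 7 (O(¬flag_key → verify_memo)) is O(¬verify_memo → flag_key), and O(¬verify_memo) is already established, so O(flag_key).
So O(flag_key) holds — flag_key is obligatory. None of the other listed options is made obligatory by any chain of premises.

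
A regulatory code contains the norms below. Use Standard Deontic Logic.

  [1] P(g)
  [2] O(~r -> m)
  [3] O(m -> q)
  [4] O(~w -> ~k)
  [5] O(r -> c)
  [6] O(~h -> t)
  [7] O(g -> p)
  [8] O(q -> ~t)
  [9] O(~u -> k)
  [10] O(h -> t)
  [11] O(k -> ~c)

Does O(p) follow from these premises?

Premise 7 is O(g -> p), but O(g) is not derivable from the premises (the permission P(g) asserts only ~O(~g), not O(g)), so it does not yield O(p).
No other premise forces O(p). An ideal world satisfying every premise can still have p false, so O(p) is not derivable.

No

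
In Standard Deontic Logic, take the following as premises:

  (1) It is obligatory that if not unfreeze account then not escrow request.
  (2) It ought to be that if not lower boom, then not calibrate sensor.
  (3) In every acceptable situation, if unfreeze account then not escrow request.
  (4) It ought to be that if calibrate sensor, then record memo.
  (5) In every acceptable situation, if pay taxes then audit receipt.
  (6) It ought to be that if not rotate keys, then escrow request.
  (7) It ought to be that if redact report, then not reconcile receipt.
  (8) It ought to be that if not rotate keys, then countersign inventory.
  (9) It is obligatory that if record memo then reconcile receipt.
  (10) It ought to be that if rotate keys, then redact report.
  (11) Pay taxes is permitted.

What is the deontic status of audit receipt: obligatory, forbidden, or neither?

Premise 5 is O(pay_taxes → audit_receipt), but O(pay_taxes) is not derivable from the premises (the permission P(pay_taxes) asserts only ¬O(¬pay_taxes), not O(pay_taxes)), so it does not yield O(audit_receipt).
No premise or chain of K-axiom applications forces O(audit_receipt), and none forces O(¬audit_receipt). So audit_receipt is neither obligatory nor forbidden under these norms.

Neither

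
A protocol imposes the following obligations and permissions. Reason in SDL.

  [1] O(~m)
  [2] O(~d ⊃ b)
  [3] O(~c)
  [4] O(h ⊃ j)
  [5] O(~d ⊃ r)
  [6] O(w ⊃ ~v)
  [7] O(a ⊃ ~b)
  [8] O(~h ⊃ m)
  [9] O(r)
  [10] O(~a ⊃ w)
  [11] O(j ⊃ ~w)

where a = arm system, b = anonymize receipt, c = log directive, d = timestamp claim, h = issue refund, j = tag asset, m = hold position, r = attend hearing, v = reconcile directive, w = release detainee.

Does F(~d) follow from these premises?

Yes

Premise 1 gives O(~m).
Premise 8 is O(~h ⊃ m); contrapositively O(~m ⊃ h). Since O(~m) holds, K gives O(h).
With premise 4, O(h ⊃ j), the K-axiom yields O(j).
With premise 11, O(j ⊃ ~w), the K-axiom yields O(~w).
The contrapositive of premise 10 (O(~a ⊃ w)) is O(~w ⊃ a), and O(~w) is already established, so O(a).
From O(a) and premise 7, O(a ⊃ ~b), we obtain O(~b).
Premise 2, O(~d ⊃ b), contraposes to O(~b ⊃ d); with O(~b) we get O(d).
Premises 3, 5, 6, 9 do not contribute to this derivation.
So O(d) holds, i.e. F(~d). The claim follows.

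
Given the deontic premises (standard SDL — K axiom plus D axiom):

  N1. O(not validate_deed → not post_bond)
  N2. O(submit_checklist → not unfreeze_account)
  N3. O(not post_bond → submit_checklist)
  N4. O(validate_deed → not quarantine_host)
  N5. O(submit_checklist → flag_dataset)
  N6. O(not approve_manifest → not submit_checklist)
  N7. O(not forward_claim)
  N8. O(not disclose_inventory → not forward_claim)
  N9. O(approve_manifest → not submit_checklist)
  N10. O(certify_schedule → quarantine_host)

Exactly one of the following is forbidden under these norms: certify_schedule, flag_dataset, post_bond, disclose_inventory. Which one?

By case analysis on not approve_manifest: premise 6 gives O(not approve_manifest → not submit_checklist) and premise 9 gives O(approve_manifest → not submit_checklist), so O(not submit_checklist) either way.
Premise 3, O(not post_bond → submit_checklist), contraposes to O(not submit_checklist → post_bond); with O(not submit_checklist) we get O(post_bond).
The contrapositive of premise 1 (O(not validate_deed → not post_bond)) is O(post_bond → validate_deed), and O(post_bond) is already established, so O(validate_deed).
Applying K to premise 4 (O(validate_deed → not quarantine_host)) and O(validate_deed) yields O(not quarantine_host).
Premise 10, O(certify_schedule → quarantine_host), contraposes to O(not quarantine_host → not certify_schedule); with O(not quarantine_host) we get O(not certify_schedule).
So O(not certify_schedule) holds, i.e. certify_schedule is forbidden. None of the other listed options is forbidden under the premises.

certify_schedule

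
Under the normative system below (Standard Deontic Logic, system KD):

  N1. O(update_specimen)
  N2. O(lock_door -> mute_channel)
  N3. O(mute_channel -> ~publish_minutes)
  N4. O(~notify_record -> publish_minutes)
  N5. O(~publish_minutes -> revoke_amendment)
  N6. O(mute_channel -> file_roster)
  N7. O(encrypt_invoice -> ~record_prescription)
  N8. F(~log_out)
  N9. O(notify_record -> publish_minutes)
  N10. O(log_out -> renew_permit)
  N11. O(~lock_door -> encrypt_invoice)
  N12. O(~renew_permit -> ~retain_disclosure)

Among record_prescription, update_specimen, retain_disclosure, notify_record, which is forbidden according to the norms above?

record_prescription

By case analysis on ~notify_record: premise 4 gives O(~notify_record -> publish_minutes) and premise 9 gives O(notify_record -> publish_minutes), so O(publish_minutes) either way.
Premise 3, O(mute_channel -> ~publish_minutes), contraposes to O(publish_minutes -> ~mute_channel); with O(publish_minutes) we get O(~mute_channel).
The contrapositive of premise 2 (O(lock_door -> mute_channel)) is O(~mute_channel -> ~lock_door), and O(~mute_channel) is already established, so O(~lock_door).
From O(~lock_door) and premise 11, O(~lock_door -> encrypt_invoice), we obtain O(encrypt_invoice).
Premise 7 is O(encrypt_invoice -> ~record_prescription); since O(encrypt_invoice), deontic closure gives O(~record_prescription).
So O(~record_prescription) holds, i.e. record_prescription is forbidden. None of the other listed options is forbidden under the premises.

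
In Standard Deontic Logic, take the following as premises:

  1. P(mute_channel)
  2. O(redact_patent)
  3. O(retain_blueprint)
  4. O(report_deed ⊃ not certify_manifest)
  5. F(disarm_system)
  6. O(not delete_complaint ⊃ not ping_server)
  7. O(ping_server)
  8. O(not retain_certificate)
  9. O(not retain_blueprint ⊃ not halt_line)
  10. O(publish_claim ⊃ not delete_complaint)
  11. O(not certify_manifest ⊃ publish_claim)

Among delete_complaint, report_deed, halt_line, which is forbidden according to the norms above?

report_deed

Premise 7 gives O(ping_server).
Premise 6 is O(not delete_complaint ⊃ not ping_server); contrapositively O(ping_server ⊃ delete_complaint). Since O(ping_server) holds, K gives O(delete_complaint).
The contrapositive of premise 10 (O(publish_claim ⊃ not delete_complaint)) is O(delete_complaint ⊃ not publish_claim), and O(delete_complaint) is already established, so O(not publish_claim).
Premise 11 is O(not certify_manifest ⊃ publish_claim); contrapositively O(not publish_claim ⊃ certify_manifest). Since O(not publish_claim) holds, K gives O(certify_manifest).
Premise 4 is O(report_deed ⊃ not certify_manifest); contrapositively O(certify_manifest ⊃ not report_deed). Since O(certify_manifest) holds, K gives O(not report_deed).
So O(not report_deed) holds, i.e. report_deed is forbidden. None of the other listed options is forbidden under the premises.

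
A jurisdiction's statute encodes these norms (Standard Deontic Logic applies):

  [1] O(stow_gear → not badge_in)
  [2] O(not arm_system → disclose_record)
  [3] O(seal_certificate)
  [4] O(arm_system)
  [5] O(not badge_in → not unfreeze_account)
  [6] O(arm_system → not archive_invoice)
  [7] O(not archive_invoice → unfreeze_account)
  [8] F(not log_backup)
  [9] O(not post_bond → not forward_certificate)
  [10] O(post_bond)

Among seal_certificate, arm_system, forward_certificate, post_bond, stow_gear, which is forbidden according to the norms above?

stow_gear

From premise 4 we have O(arm_system).
Premise 6 is O(arm_system → not archive_invoice); since O(arm_system), deontic closure gives O(not archive_invoice).
With premise 7, O(not archive_invoice → unfreeze_account), the K-axiom yields O(unfreeze_account).
The contrapositive of premise 5 (O(not badge_in → not unfreeze_account)) is O(unfreeze_account → badge_in), and O(unfreeze_account) is already established, so O(badge_in).
The contrapositive of premise 1 (O(stow_gear → not badge_in)) is O(badge_in → not stow_gear), and O(badge_in) is already established, so O(not stow_gear).
So O(not stow_gear) holds, i.e. stow_gear is forbidden. None of the other listed options is forbidden under the premises.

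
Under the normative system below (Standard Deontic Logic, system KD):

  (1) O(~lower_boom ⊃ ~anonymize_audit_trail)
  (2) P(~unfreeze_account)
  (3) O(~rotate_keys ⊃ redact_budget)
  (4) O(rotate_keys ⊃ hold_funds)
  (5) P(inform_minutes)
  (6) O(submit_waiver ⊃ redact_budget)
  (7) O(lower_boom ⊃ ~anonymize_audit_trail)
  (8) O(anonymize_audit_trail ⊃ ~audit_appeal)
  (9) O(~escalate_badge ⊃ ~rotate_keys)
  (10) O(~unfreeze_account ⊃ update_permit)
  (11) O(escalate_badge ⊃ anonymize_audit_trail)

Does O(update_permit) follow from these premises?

No

Premise 10 is O(~unfreeze_account ⊃ update_permit), but O(~unfreeze_account) is not derivable from the premises (the permission P(~unfreeze_account) asserts only ~O(unfreeze_account), not O(~unfreeze_account)), so it does not yield O(update_permit).
No other premise forces O(update_permit). An ideal world satisfying every premise can still have update_permit false, so O(update_permit) is not derivable.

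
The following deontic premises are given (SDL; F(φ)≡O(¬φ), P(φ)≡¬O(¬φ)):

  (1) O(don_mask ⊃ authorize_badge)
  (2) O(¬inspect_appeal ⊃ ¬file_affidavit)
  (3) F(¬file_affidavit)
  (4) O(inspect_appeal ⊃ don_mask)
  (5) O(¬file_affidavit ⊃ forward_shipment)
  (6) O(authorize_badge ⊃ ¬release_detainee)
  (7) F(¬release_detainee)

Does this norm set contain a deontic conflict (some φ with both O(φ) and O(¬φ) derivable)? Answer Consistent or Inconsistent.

Inconsistent

F(¬file_affidavit) at premise 3 means O(file_affidavit).
Premise 2, O(¬inspect_appeal ⊃ ¬file_affidavit), contraposes to O(file_affidavit ⊃ inspect_appeal); with O(file_affidavit) we get O(inspect_appeal).
With premise 4, O(inspect_appeal ⊃ don_mask), the K-axiom yields O(don_mask).
From O(don_mask) and premise 1, O(don_mask ⊃ authorize_badge), we obtain O(authorize_badge).
From O(authorize_badge) and premise 6, O(authorize_badge ⊃ ¬release_detainee), we obtain O(¬release_detainee).
However, F(¬release_detainee) at premise 7 amounts to O(release_detainee).
We now have both O(¬release_detainee) and O(release_detainee) — release_detainee is simultaneously obligatory and forbidden, violating the D-axiom.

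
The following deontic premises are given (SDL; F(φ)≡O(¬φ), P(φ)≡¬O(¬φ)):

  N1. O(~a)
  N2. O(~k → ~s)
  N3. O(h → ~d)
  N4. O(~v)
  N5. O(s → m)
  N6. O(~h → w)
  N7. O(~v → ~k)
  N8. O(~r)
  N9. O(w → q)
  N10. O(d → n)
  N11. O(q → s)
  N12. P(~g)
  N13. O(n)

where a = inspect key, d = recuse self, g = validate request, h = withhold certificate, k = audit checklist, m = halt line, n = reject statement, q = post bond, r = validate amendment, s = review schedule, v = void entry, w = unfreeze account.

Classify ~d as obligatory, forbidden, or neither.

Obligatory

Premise 4 states O(~v) outright.
Applying K to premise 7 (O(~v → ~k)) and O(~v) yields O(~k).
From O(~k) and premise 2, O(~k → ~s), we obtain O(~s).
The contrapositive of premise 11 (O(q → s)) is O(~s → ~q), and O(~s) is already established, so O(~q).
The contrapositive of premise 9 (O(w → q)) is O(~q → ~w), and O(~q) is already established, so O(~w).
Premise 6, O(~h → w), contraposes to O(~w → h); with O(~w) we get O(h).
With premise 3, O(h → ~d), the K-axiom yields O(~d).
Premises 1, 5, 8, 10, 12, 13 do not contribute to this derivation.
Hence ~d is obligatory.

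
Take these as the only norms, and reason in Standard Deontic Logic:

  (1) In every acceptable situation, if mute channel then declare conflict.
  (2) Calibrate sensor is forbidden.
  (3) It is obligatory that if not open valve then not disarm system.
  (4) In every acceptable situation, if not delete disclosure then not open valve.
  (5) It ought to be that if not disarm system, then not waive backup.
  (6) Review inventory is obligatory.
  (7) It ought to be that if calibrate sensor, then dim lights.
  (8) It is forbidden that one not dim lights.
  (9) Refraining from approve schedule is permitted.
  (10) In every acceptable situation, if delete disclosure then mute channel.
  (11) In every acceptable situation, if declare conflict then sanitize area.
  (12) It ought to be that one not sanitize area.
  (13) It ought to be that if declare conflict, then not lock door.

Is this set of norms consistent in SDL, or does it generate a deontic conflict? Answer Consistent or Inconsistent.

Consistent

Premise 7 is O(calibrate_sensor → dim_lights); even if O(dim_lights) held, inferring O(calibrate_sensor) would be affirming the consequent — invalid.
So O(calibrate_sensor) is not derivable, and the apparent clash with O(¬calibrate_sensor) does not arise.
A world satisfying every obligation exists (e.g. approve_schedule=false, calibrate_sensor=false, declare_conflict=false, delete_disclosure=false, dim_lights=true, disarm_system=false, lock_door=false, mute_channel=false, open_valve=false, review_inventory=true, sanitize_area=false, waive_backup=false); no atom is both obligatory and forbidden, so the set is consistent.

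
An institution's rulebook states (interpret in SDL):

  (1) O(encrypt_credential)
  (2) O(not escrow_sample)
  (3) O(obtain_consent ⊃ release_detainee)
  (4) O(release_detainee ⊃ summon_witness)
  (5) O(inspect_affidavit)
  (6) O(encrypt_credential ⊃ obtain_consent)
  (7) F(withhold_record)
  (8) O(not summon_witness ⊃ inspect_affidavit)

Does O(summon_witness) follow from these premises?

Premise 1 states O(encrypt_credential) outright.
With premise 6, O(encrypt_credential ⊃ obtain_consent), the K-axiom yields O(obtain_consent).
From O(obtain_consent) and premise 3, O(obtain_consent ⊃ release_detainee), we obtain O(release_detainee).
Applying K to premise 4 (O(release_detainee ⊃ summon_witness)) and O(release_detainee) yields O(summon_witness).
Premises 2, 5, 7, 8 do not contribute to this derivation.
So O(summon_witness) follows.

Yes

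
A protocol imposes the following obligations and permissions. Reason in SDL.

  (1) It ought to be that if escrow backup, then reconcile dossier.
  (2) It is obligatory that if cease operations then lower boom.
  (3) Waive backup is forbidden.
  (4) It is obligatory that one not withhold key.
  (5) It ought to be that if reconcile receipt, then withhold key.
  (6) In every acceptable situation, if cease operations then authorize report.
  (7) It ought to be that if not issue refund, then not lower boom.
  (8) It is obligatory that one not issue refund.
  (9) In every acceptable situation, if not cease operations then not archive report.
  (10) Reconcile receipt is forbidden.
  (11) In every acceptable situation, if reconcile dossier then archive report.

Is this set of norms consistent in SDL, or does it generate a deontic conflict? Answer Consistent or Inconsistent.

Premise 5 is O(reconcile_receipt → withhold_key), but O(reconcile_receipt) is not derivable from the premises, so it does not yield O(withhold_key).
So O(withhold_key) is not derivable, and the apparent clash with O(¬withhold_key) does not arise.
A world satisfying every obligation exists (e.g. archive_report=false, authorize_report=false, cease_operations=false, escrow_backup=false, issue_refund=false, lower_boom=false, reconcile_dossier=false, reconcile_receipt=false, waive_backup=false, withhold_key=false); no atom is both obligatory and forbidden, so the set is consistent.

Consistent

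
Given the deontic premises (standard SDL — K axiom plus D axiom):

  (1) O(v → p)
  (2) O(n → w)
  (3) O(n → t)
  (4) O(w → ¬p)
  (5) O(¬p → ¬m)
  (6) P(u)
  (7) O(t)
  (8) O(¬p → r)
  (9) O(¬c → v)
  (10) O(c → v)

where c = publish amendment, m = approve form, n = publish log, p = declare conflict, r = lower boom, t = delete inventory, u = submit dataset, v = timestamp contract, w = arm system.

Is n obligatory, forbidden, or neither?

Forbidden

Premises 9 and 10 cover both cases: O(¬c → v) and O(c → v). Since ¬c ∨ c is a tautology, O(v) follows.
From O(v) and premise 1, O(v → p), we obtain O(p).
Premise 4 is O(w → ¬p); contrapositively O(p → ¬w). Since O(p) holds, K gives O(¬w).
Premise 2, O(n → w), contraposes to O(¬w → ¬n); with O(¬w) we get O(¬n).
Premises 3, 5, 6, 7, 8 do not contribute to this derivation.
Thus O(¬n), which is F(n): n is forbidden.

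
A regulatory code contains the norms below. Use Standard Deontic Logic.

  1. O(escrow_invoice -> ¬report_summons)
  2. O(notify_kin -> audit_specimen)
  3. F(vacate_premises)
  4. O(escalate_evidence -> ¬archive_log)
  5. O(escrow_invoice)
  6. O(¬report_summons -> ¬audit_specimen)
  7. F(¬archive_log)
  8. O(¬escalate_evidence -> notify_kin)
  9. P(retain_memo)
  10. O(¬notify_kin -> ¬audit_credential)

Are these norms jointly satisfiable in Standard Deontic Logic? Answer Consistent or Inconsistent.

Inconsistent

Premise 7 is F(¬archive_log), i.e. O(archive_log).
Premise 4 is O(escalate_evidence -> ¬archive_log); contrapositively O(archive_log -> ¬escalate_evidence). Since O(archive_log) holds, K gives O(¬escalate_evidence).
From O(¬escalate_evidence) and premise 8, O(¬escalate_evidence -> notify_kin), we obtain O(notify_kin).
With premise 2, O(notify_kin -> audit_specimen), the K-axiom yields O(audit_specimen).
Premise 6, O(¬report_summons -> ¬audit_specimen), contraposes to O(audit_specimen -> report_summons); with O(audit_specimen) we get O(report_summons).
Premise 1, O(escrow_invoice -> ¬report_summons), contraposes to O(report_summons -> ¬escrow_invoice); with O(report_summons) we get O(¬escrow_invoice).
However, premise 5 gives O(escrow_invoice).
We now have both O(¬escrow_invoice) and O(escrow_invoice) — escrow_invoice is simultaneously obligatory and forbidden, violating the D-axiom.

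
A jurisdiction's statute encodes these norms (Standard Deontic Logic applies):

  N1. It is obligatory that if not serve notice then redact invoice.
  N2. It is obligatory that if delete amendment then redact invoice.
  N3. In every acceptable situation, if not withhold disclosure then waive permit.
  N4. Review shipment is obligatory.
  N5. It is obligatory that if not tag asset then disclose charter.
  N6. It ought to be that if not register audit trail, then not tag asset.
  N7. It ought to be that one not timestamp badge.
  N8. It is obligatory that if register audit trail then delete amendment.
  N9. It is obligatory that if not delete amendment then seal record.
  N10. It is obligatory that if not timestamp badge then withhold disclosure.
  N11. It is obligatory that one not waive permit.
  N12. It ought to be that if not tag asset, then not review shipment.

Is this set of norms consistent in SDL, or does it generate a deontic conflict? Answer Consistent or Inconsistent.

Premise 3 is O(¬withhold_disclosure → waive_permit), but O(¬withhold_disclosure) is not derivable from the premises, so it does not yield O(waive_permit).
So O(waive_permit) is not derivable, and the apparent clash with O(¬waive_permit) does not arise.
A world satisfying every obligation exists (e.g. delete_amendment=true, disclose_charter=false, redact_invoice=true, register_audit_trail=true, review_shipment=true, seal_record=false, serve_notice=false, tag_asset=true, timestamp_badge=false, waive_permit=false, withhold_disclosure=true); no atom is both obligatory and forbidden, so the set is consistent.

Consistent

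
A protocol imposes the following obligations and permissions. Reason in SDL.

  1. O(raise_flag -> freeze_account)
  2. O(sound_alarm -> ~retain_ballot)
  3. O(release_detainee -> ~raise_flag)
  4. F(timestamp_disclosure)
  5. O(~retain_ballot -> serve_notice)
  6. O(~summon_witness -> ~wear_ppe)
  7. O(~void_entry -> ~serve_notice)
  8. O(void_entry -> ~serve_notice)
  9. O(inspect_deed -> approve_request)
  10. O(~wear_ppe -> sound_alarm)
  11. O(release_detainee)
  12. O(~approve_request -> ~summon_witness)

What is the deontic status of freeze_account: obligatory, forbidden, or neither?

Neither

Premise 1 is O(raise_flag -> freeze_account), but O(raise_flag) is not derivable from the premises, so it does not yield O(freeze_account).
No premise or chain of K-axiom applications forces O(freeze_account), and none forces O(~freeze_account). So freeze_account is neither obligatory nor forbidden under these norms.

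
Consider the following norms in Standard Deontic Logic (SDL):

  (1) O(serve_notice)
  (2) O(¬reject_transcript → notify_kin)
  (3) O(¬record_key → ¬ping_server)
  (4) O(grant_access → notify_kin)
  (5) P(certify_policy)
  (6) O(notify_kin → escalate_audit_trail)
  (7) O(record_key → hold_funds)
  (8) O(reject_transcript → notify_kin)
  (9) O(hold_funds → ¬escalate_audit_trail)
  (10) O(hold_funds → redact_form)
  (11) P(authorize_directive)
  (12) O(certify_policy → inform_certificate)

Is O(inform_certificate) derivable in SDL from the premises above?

Premise 12 is O(certify_policy → inform_certificate), but O(certify_policy) is not derivable from the premises (the permission P(certify_policy) asserts only ¬O(¬certify_policy), not O(certify_policy)), so it does not yield O(inform_certificate).
No other premise forces O(inform_certificate). An ideal world satisfying every premise can still have inform_certificate false, so O(inform_certificate) is not derivable.

No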